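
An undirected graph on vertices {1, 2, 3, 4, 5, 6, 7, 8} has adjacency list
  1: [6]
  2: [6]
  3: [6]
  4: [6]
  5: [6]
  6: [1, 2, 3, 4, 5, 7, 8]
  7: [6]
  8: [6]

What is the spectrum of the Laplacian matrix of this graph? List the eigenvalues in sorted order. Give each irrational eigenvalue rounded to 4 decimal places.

[0, 1, 1, 1, 1, 1, 1, 8]

With the vertex order [1, 2, 3, 4, 5, 6, 7, 8], the degrees are [1, 1, 1, 1, 1, 7, 1, 1], giving D = diag(1, 1, 1, 1, 1, 7, 1, 1) and L = D - A. The multiplicity of 0 as a Laplacian eigenvalue equals the number of connected components. The single zero eigenvalue shows the graph is connected. The eigenvalues sum to 14, which equals trace(L) = 2|E|.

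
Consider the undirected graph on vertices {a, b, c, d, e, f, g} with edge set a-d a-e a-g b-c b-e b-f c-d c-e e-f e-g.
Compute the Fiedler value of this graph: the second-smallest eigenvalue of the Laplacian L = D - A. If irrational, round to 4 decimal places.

Each diagonal entry of L is the vertex degree and each off-diagonal entry is -1 where an edge is present, 0 otherwise; in the order [a, b, c, d, e, f, g] the diagonal is [3, 3, 3, 2, 5, 2, 2]. Computing the eigenvalues of L and sorting gives [0, 1.1887, 1.5858, 2.7969, 3.8626, 4.4142, 6.1518]. The Fiedler value lambda_2 = 1.1887 is strictly positive, so the graph is connected.

1.1887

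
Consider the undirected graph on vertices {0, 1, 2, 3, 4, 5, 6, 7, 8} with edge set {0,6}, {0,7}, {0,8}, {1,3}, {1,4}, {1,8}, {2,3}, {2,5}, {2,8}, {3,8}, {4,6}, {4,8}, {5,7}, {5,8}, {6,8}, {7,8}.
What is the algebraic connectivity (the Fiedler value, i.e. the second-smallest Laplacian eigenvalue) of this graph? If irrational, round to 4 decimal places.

Reading degrees in the order [0, 1, 2, 3, 4, 5, 6, 7, 8] gives [3, 3, 3, 3, 3, 3, 3, 3, 8]; set D = diag(3, 3, 3, 3, 3, 3, 3, 3, 8) and form L = D - A. Computing the eigenvalues of L and sorting gives [0, 1.5858, 1.5858, 3, 3, 4.4142, 4.4142, 5, 9]. The Fiedler value lambda_2 = 1.5858 is strictly positive, so the graph is connected.

1.5858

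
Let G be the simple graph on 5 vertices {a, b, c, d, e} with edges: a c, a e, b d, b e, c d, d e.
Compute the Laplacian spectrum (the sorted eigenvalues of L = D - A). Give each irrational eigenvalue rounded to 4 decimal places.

Reading degrees in the order [a, b, c, d, e] gives [2, 2, 2, 3, 3]; set D = diag(2, 2, 2, 3, 3) and form L = D - A. The multiplicity of 0 as a Laplacian eigenvalue equals the number of connected components. By the matrix-tree theorem the graph has (1/5) * product of the nonzero eigenvalues = 11 spanning trees. There is one zero in the spectrum, matching the 1 component.

[0, 1.3820, 2.3820, 3.6180, 4.6180]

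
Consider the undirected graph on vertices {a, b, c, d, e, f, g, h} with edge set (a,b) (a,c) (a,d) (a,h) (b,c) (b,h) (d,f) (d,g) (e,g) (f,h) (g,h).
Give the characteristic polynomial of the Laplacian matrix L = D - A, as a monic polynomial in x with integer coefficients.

x^8 - 22x^7 + 197x^6 - 924x^5 + 2425x^4 - 3502x^3 + 2513x^2 - 672x

Each diagonal entry of L is the vertex degree and each off-diagonal entry is -1 where an edge is present, 0 otherwise; in the order [a, b, c, d, e, f, g, h] the diagonal is [4, 3, 2, 3, 1, 2, 3, 4]. Computing det(xI - L) by cofactor expansion (or equivalently via sum-over-permutations) gives x^8 - 22x^7 + 197x^6 - 924x^5 + 2425x^4 - 3502x^3 + 2513x^2 - 672x. Since p(0) = det(-L) = 0, x divides p(x). By the matrix-tree theorem the graph has (1/8) * product of the nonzero eigenvalues = 84 spanning trees. The largest eigenvalue, 5.9921, is at most the vertex count 8.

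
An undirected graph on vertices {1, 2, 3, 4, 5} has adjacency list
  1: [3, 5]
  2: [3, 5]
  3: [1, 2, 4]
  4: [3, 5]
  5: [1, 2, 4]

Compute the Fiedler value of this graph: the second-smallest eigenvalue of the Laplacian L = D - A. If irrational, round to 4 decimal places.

2

Each diagonal entry of L is the vertex degree and each off-diagonal entry is -1 where an edge is present, 0 otherwise; in the order [1, 2, 3, 4, 5] the diagonal is [2, 2, 3, 2, 3]. The smallest Laplacian eigenvalue is always 0. The next one, lambda_2 = 2, measures how hard the graph is to disconnect: larger values mean better connectivity. The eigenvalues sum to 12, which equals trace(L) = 2|E|. There is one zero in the spectrum, matching the 1 component.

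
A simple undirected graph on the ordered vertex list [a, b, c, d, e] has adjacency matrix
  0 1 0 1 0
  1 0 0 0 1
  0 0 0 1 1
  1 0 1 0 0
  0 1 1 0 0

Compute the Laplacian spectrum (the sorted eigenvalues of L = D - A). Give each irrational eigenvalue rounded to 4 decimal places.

[0, 1.3820, 1.3820, 3.6180, 3.6180]

Each diagonal entry of L is the vertex degree and each off-diagonal entry is -1 where an edge is present, 0 otherwise; in the order [a, b, c, d, e] the diagonal is [2, 2, 2, 2, 2]. Diagonalising L (or applying a numerical eigensolver to the 5x5 matrix) gives the spectrum above. The eigenvalues sum to 10, which equals trace(L) = 2|E|. There is one zero in the spectrum, matching the 1 component.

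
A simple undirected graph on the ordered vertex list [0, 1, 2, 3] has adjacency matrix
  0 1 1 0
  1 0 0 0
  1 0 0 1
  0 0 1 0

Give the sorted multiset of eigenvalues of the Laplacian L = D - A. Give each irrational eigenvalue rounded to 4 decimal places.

Each diagonal entry of L is the vertex degree and each off-diagonal entry is -1 where an edge is present, 0 otherwise; in the order [0, 1, 2, 3] the diagonal is [2, 1, 2, 1]. Since every row of L sums to 0, the all-ones vector is in the kernel and 0 is an eigenvalue. The largest eigenvalue, 3.4142, is at most the vertex count 4.

[0, 0.5858, 2, 3.4142]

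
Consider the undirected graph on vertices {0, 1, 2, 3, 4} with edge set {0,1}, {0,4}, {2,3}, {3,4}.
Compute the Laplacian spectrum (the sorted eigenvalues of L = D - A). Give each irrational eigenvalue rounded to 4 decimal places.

[0, 0.3820, 1.3820, 2.6180, 3.6180]

Reading degrees in the order [0, 1, 2, 3, 4] gives [2, 1, 1, 2, 2]; set D = diag(2, 1, 1, 2, 2) and form L = D - A. Since every row of L sums to 0, the all-ones vector is in the kernel and 0 is an eigenvalue. The single zero eigenvalue shows the graph is connected. The largest eigenvalue, 3.6180, is at most the vertex count 5. The eigenvalues sum to 8, which equals trace(L) = 2|E|.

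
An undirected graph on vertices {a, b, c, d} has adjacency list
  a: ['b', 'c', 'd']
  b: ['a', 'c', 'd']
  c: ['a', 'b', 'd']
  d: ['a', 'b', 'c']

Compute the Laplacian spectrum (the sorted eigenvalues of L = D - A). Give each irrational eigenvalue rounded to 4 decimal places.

[0, 4, 4, 4]

Each diagonal entry of L is the vertex degree and each off-diagonal entry is -1 where an edge is present, 0 otherwise; in the order [a, b, c, d] the diagonal is [3, 3, 3, 3]. The multiplicity of 0 as a Laplacian eigenvalue equals the number of connected components. The single zero eigenvalue shows the graph is connected. By the matrix-tree theorem the graph has (1/4) * product of the nonzero eigenvalues = 16 spanning trees.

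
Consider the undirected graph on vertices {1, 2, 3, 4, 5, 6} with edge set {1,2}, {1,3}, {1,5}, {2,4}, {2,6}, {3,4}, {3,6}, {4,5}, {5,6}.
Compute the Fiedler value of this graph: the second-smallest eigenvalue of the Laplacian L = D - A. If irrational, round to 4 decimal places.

With the vertex order [1, 2, 3, 4, 5, 6], the degrees are [3, 3, 3, 3, 3, 3], giving D = diag(3, 3, 3, 3, 3, 3) and L = D - A. Computing the eigenvalues of L and sorting gives [0, 3, 3, 3, 3, 6]. The Fiedler value lambda_2 = 3 is strictly positive, so the graph is connected. The eigenvalues sum to 18, which equals trace(L) = 2|E|. By the matrix-tree theorem the graph has (1/6) * product of the nonzero eigenvalues = 81 spanning trees.

3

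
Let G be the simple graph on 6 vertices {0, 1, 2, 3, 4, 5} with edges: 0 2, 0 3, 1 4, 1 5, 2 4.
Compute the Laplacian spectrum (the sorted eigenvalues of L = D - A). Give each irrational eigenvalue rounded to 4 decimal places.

Each diagonal entry of L is the vertex degree and each off-diagonal entry is -1 where an edge is present, 0 otherwise; in the order [0, 1, 2, 3, 4, 5] the diagonal is [2, 2, 2, 1, 2, 1]. L is symmetric positive semidefinite, so every eigenvalue is real and nonnegative. The single zero eigenvalue shows the graph is connected. The largest eigenvalue, 3.7321, is at most the vertex count 6.

[0, 0.2679, 1, 2, 3, 3.7321]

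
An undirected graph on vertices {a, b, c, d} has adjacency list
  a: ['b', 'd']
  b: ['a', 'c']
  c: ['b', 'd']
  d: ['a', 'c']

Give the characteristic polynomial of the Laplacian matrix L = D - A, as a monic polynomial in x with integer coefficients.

Reading degrees in the order [a, b, c, d] gives [2, 2, 2, 2]; set D = diag(2, 2, 2, 2) and form L = D - A. The eigenvalues of L are [0, 2, 2, 4]; the characteristic polynomial is the product of (x - lambda_i), which multiplies out to x^4 - 8x^3 + 20x^2 - 16x. The coefficient of x^3 equals -trace(L) = -8, matching the sum of degrees.

x^4 - 8x^3 + 20x^2 - 16x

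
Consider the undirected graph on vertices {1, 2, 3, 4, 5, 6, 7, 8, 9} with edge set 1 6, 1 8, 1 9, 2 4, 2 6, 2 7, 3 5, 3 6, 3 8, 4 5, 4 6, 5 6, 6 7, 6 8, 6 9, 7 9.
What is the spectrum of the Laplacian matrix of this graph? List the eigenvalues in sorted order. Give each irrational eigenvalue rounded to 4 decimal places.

[0, 1.5858, 1.5858, 3, 3, 4.4142, 4.4142, 5, 9]

Reading degrees in the order [1, 2, 3, 4, 5, 6, 7, 8, 9] gives [3, 3, 3, 3, 3, 8, 3, 3, 3]; set D = diag(3, 3, 3, 3, 3, 8, 3, 3, 3) and form L = D - A. Diagonalising L (or applying a numerical eigensolver to the 9x9 matrix) gives the spectrum above. The single zero eigenvalue shows the graph is connected. By the matrix-tree theorem the graph has (1/9) * product of the nonzero eigenvalues = 2205 spanning trees. There is one zero in the spectrum, matching the 1 component.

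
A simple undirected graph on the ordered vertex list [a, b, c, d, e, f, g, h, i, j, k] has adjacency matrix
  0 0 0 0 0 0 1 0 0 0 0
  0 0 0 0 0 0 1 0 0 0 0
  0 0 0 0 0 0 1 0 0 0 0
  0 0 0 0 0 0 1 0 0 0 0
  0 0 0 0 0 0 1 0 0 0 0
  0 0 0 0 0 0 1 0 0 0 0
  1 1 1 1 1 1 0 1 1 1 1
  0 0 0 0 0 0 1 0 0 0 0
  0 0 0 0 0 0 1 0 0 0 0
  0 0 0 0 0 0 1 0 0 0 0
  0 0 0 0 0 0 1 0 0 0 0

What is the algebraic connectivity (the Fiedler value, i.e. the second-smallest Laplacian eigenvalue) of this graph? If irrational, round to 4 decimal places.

Each diagonal entry of L is the vertex degree and each off-diagonal entry is -1 where an edge is present, 0 otherwise; in the order [a, b, c, d, e, f, g, h, i, j, k] the diagonal is [1, 1, 1, 1, 1, 1, 10, 1, 1, 1, 1]. The smallest Laplacian eigenvalue is always 0. The next one, lambda_2 = 1, measures how hard the graph is to disconnect: larger values mean better connectivity. There is one zero in the spectrum, matching the 1 component. The largest eigenvalue, 11, is at most the vertex count 11.

1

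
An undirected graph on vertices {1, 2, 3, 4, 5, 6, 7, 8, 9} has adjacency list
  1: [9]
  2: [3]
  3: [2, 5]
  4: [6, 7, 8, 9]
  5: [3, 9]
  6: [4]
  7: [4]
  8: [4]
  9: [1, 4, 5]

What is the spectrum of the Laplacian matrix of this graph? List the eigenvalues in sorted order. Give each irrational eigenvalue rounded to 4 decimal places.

[0, 0.2022, 0.5693, 1, 1, 1.4124, 2.8273, 3.7046, 5.2842]

Each diagonal entry of L is the vertex degree and each off-diagonal entry is -1 where an edge is present, 0 otherwise; in the order [1, 2, 3, 4, 5, 6, 7, 8, 9] the diagonal is [1, 1, 2, 4, 2, 1, 1, 1, 3]. Since every row of L sums to 0, the all-ones vector is in the kernel and 0 is an eigenvalue. The single zero eigenvalue shows the graph is connected.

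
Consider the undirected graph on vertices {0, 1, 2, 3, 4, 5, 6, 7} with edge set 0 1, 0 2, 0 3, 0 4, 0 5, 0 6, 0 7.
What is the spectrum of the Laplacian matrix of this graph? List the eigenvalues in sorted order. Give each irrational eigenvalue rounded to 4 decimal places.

[0, 1, 1, 1, 1, 1, 1, 8]

With the vertex order [0, 1, 2, 3, 4, 5, 6, 7], the degrees are [7, 1, 1, 1, 1, 1, 1, 1], giving D = diag(7, 1, 1, 1, 1, 1, 1, 1) and L = D - A. L is symmetric positive semidefinite, so every eigenvalue is real and nonnegative. There is one zero in the spectrum, matching the 1 component. The eigenvalues sum to 14, which equals trace(L) = 2|E|.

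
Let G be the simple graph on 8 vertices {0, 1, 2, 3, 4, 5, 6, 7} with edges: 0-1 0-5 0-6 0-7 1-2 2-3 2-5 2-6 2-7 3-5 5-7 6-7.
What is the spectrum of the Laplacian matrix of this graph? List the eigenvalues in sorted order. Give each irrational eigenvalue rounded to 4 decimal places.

With the vertex order [0, 1, 2, 3, 4, 5, 6, 7], the degrees are [4, 2, 5, 2, 0, 4, 3, 4], giving D = diag(4, 2, 5, 2, 0, 4, 3, 4) and L = D - A. Since every row of L sums to 0, the all-ones vector is in the kernel and 0 is an eigenvalue. The 2 zero eigenvalues correspond to the 2 connected components. There are 2 zeros in the spectrum, matching the 2 components. The eigenvalues sum to 24, which equals trace(L) = 2|E|.

[0, 0, 1.6452, 2.1251, 3.6821, 4.6039, 5.3813, 6.5624]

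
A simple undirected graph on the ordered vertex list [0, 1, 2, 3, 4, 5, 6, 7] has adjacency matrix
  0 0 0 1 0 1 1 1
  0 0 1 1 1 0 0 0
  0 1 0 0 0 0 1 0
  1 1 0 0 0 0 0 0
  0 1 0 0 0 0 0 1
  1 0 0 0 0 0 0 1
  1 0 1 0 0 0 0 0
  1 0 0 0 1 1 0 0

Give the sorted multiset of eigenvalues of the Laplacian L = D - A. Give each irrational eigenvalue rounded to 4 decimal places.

[0, 0.9249, 1.3008, 1.6808, 2.5822, 3.7638, 4.4957, 5.2519]

With the vertex order [0, 1, 2, 3, 4, 5, 6, 7], the degrees are [4, 3, 2, 2, 2, 2, 2, 3], giving D = diag(4, 3, 2, 2, 2, 2, 2, 3) and L = D - A. L is symmetric positive semidefinite, so every eigenvalue is real and nonnegative. There is one zero in the spectrum, matching the 1 component. By the matrix-tree theorem the graph has (1/8) * product of the nonzero eigenvalues = 58 spanning trees.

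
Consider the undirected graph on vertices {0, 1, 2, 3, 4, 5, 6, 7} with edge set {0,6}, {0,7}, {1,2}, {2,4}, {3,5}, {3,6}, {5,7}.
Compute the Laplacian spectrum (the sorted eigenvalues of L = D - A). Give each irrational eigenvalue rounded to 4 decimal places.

[0, 0, 1, 1.3820, 1.3820, 3, 3.6180, 3.6180]

With the vertex order [0, 1, 2, 3, 4, 5, 6, 7], the degrees are [2, 1, 2, 2, 1, 2, 2, 2], giving D = diag(2, 1, 2, 2, 1, 2, 2, 2) and L = D - A. Since every row of L sums to 0, the all-ones vector is in the kernel and 0 is an eigenvalue. The 2 zero eigenvalues correspond to the 2 connected components. The largest eigenvalue, 3.6180, is at most the vertex count 8. The eigenvalues sum to 14, which equals trace(L) = 2|E|.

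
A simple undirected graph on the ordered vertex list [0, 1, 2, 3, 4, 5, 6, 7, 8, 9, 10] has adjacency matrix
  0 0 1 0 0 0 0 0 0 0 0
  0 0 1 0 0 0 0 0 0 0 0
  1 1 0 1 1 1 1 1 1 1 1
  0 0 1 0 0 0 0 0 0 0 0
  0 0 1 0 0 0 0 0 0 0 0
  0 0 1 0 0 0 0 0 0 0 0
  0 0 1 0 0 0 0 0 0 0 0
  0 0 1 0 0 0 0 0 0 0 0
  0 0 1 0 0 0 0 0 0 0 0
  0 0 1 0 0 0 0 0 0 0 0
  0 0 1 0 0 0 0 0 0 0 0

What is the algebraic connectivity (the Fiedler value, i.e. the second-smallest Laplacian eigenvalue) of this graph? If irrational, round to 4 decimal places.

1

With the vertex order [0, 1, 2, 3, 4, 5, 6, 7, 8, 9, 10], the degrees are [1, 1, 10, 1, 1, 1, 1, 1, 1, 1, 1], giving D = diag(1, 1, 10, 1, 1, 1, 1, 1, 1, 1, 1) and L = D - A. Computing the eigenvalues of L and sorting gives [0, 1, 1, 1, 1, 1, 1, 1, 1, 1, 11]. The Fiedler value lambda_2 = 1 is strictly positive, so the graph is connected. By the matrix-tree theorem the graph has (1/11) * product of the nonzero eigenvalues = 1 spanning tree.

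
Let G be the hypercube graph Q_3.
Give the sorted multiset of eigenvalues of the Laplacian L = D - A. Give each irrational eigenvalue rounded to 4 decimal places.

The graph has 8 vertices and degree multiset [3, 3, 3, 3, 3, 3, 3, 3]; D is the diagonal matrix of degrees and L = D - A. Since every row of L sums to 0, the all-ones vector is in the kernel and 0 is an eigenvalue. The single zero eigenvalue shows the graph is connected. There is one zero in the spectrum, matching the 1 component. The eigenvalues sum to 24, which equals trace(L) = 2|E|.

[0, 2, 2, 2, 4, 4, 4, 6]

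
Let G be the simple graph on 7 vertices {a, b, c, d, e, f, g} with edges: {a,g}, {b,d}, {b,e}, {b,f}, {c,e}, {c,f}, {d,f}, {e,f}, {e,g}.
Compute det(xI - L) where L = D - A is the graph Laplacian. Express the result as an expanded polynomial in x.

Reading degrees in the order [a, b, c, d, e, f, g] gives [1, 3, 2, 2, 4, 4, 2]; set D = diag(1, 3, 2, 2, 4, 4, 2) and form L = D - A. L has integer entries, so p(x) = det(xI - L) has integer coefficients. Expanding the determinant yields x^7 - 18x^6 + 126x^5 - 432x^4 + 747x^3 - 590x^2 + 147x. The coefficient of x^6 equals -trace(L) = -18, matching the sum of degrees. There is one zero in the spectrum, matching the 1 component. By the matrix-tree theorem the graph has (1/7) * product of the nonzero eigenvalues = 21 spanning trees.

x^7 - 18x^6 + 126x^5 - 432x^4 + 747x^3 - 590x^2 + 147x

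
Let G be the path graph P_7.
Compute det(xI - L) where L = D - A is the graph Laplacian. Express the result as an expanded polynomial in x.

x^7 - 12x^6 + 55x^5 - 120x^4 + 126x^3 - 56x^2 + 7x

The graph has 7 vertices and degree multiset [2, 2, 2, 2, 2, 1, 1]; D is the diagonal matrix of degrees and L = D - A. Computing det(xI - L) by cofactor expansion (or equivalently via sum-over-permutations) gives x^7 - 12x^6 + 55x^5 - 120x^4 + 126x^3 - 56x^2 + 7x. The coefficient of x^6 equals -trace(L) = -12, matching the sum of degrees.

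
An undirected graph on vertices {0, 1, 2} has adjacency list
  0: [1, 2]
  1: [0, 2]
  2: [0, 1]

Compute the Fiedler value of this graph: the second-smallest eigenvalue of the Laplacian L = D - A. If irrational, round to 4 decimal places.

Reading degrees in the order [0, 1, 2] gives [2, 2, 2]; set D = diag(2, 2, 2) and form L = D - A. The sorted Laplacian eigenvalues are [0, 3, 3]; the algebraic connectivity is the second entry, 3. The largest eigenvalue, 3, is at most the vertex count 3.

3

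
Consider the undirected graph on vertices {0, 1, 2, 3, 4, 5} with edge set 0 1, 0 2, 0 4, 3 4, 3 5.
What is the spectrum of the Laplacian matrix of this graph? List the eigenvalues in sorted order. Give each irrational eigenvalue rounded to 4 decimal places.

[0, 0.3249, 1, 1.4608, 3, 4.2143]

With the vertex order [0, 1, 2, 3, 4, 5], the degrees are [3, 1, 1, 2, 2, 1], giving D = diag(3, 1, 1, 2, 2, 1) and L = D - A. Diagonalising L (or applying a numerical eigensolver to the 6x6 matrix) gives the spectrum above. The single zero eigenvalue shows the graph is connected. The eigenvalues sum to 10, which equals trace(L) = 2|E|.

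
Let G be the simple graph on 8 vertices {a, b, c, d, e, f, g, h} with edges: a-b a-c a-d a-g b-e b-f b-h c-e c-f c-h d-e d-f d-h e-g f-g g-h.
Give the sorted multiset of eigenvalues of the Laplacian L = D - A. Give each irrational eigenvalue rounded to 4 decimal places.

[0, 4, 4, 4, 4, 4, 4, 8]

With the vertex order [a, b, c, d, e, f, g, h], the degrees are [4, 4, 4, 4, 4, 4, 4, 4], giving D = diag(4, 4, 4, 4, 4, 4, 4, 4) and L = D - A. L is symmetric positive semidefinite, so every eigenvalue is real and nonnegative. The largest eigenvalue, 8, is at most the vertex count 8.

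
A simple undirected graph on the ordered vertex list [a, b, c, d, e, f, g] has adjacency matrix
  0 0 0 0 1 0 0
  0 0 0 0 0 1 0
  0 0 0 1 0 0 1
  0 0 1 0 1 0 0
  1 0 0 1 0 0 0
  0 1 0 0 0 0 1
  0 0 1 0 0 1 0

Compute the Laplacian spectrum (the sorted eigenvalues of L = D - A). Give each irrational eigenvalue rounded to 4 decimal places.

[0, 0.1981, 0.7530, 1.5550, 2.4450, 3.2470, 3.8019]

Reading degrees in the order [a, b, c, d, e, f, g] gives [1, 1, 2, 2, 2, 2, 2]; set D = diag(1, 1, 2, 2, 2, 2, 2) and form L = D - A. Diagonalising L (or applying a numerical eigensolver to the 7x7 matrix) gives the spectrum above. The single zero eigenvalue shows the graph is connected. By the matrix-tree theorem the graph has (1/7) * product of the nonzero eigenvalues = 1 spanning tree. There is one zero in the spectrum, matching the 1 component.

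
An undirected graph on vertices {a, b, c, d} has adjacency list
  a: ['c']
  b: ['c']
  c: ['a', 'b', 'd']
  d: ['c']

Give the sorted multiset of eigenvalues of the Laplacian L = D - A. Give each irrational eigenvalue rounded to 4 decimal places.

Reading degrees in the order [a, b, c, d] gives [1, 1, 3, 1]; set D = diag(1, 1, 3, 1) and form L = D - A. L is symmetric positive semidefinite, so every eigenvalue is real and nonnegative. The largest eigenvalue, 4, is at most the vertex count 4. There is one zero in the spectrum, matching the 1 component.

[0, 1, 1, 4]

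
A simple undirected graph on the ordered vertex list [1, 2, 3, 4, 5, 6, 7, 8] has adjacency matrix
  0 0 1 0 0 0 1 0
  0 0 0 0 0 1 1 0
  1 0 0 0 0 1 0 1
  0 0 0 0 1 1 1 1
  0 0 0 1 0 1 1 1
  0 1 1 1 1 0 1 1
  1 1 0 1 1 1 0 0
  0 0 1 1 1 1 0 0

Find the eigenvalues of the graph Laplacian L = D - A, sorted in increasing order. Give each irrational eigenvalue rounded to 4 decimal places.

Reading degrees in the order [1, 2, 3, 4, 5, 6, 7, 8] gives [2, 2, 3, 4, 4, 6, 5, 4]; set D = diag(2, 2, 3, 4, 4, 6, 5, 4) and form L = D - A. Diagonalising L (or applying a numerical eigensolver to the 8x8 matrix) gives the spectrum above. The single zero eigenvalue shows the graph is connected. There is one zero in the spectrum, matching the 1 component.

[0, 1.5761, 1.9327, 3.0474, 5, 5.0735, 6.2550, 7.1154]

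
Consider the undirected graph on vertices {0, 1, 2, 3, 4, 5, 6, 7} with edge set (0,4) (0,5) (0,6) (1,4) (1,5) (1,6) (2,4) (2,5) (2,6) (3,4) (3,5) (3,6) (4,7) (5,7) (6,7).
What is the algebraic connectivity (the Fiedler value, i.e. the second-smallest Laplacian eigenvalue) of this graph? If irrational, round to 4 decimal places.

3

Reading degrees in the order [0, 1, 2, 3, 4, 5, 6, 7] gives [3, 3, 3, 3, 5, 5, 5, 3]; set D = diag(3, 3, 3, 3, 5, 5, 5, 3) and form L = D - A. The smallest Laplacian eigenvalue is always 0. The next one, lambda_2 = 3, measures how hard the graph is to disconnect: larger values mean better connectivity.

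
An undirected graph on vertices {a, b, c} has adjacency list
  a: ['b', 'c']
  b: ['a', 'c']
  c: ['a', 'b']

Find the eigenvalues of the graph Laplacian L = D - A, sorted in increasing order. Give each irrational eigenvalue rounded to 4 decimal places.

With the vertex order [a, b, c], the degrees are [2, 2, 2], giving D = diag(2, 2, 2) and L = D - A. L is symmetric positive semidefinite, so every eigenvalue is real and nonnegative. The single zero eigenvalue shows the graph is connected. The eigenvalues sum to 6, which equals trace(L) = 2|E|.

[0, 3, 3]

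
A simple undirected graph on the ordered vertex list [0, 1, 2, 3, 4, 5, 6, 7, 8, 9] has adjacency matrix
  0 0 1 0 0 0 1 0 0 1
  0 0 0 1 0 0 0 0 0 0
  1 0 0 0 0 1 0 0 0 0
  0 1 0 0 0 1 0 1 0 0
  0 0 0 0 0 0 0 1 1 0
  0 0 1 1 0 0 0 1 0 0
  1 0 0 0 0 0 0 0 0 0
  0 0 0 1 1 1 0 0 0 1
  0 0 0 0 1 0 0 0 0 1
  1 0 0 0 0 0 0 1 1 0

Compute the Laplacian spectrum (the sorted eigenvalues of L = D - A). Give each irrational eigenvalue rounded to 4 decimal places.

Each diagonal entry of L is the vertex degree and each off-diagonal entry is -1 where an edge is present, 0 otherwise; in the order [0, 1, 2, 3, 4, 5, 6, 7, 8, 9] the diagonal is [3, 1, 2, 3, 2, 3, 1, 4, 2, 3]. Diagonalising L (or applying a numerical eigensolver to the 10x10 matrix) gives the spectrum above. There is one zero in the spectrum, matching the 1 component. The eigenvalues sum to 24, which equals trace(L) = 2|E|.

[0, 0.4551, 0.6409, 1.1721, 2, 2.4244, 3.0342, 4.1537, 4.5756, 5.5438]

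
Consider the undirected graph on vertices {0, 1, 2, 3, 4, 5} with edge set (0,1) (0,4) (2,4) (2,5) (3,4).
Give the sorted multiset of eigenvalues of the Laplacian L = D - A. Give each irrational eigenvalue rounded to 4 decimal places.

With the vertex order [0, 1, 2, 3, 4, 5], the degrees are [2, 1, 2, 1, 3, 1], giving D = diag(2, 1, 2, 1, 3, 1) and L = D - A. The multiplicity of 0 as a Laplacian eigenvalue equals the number of connected components. There is one zero in the spectrum, matching the 1 component.

[0, 0.3820, 0.6972, 2, 2.6180, 4.3028]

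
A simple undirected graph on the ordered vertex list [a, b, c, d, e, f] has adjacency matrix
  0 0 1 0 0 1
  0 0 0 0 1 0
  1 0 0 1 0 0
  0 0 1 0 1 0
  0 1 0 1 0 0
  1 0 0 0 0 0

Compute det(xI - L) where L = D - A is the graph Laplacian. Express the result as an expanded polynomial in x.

Each diagonal entry of L is the vertex degree and each off-diagonal entry is -1 where an edge is present, 0 otherwise; in the order [a, b, c, d, e, f] the diagonal is [2, 1, 2, 2, 2, 1]. Computing det(xI - L) by cofactor expansion (or equivalently via sum-over-permutations) gives x^6 - 10x^5 + 36x^4 - 56x^3 + 35x^2 - 6x. The constant term is 0 because L is singular (the all-ones vector lies in its kernel).

x^6 - 10x^5 + 36x^4 - 56x^3 + 35x^2 - 6x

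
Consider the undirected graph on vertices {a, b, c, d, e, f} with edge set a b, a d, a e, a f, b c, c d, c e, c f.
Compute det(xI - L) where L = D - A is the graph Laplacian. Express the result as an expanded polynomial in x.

x^6 - 16x^5 + 96x^4 - 272x^3 + 368x^2 - 192x

Each diagonal entry of L is the vertex degree and each off-diagonal entry is -1 where an edge is present, 0 otherwise; in the order [a, b, c, d, e, f] the diagonal is [4, 2, 4, 2, 2, 2]. Computing det(xI - L) by cofactor expansion (or equivalently via sum-over-permutations) gives x^6 - 16x^5 + 96x^4 - 272x^3 + 368x^2 - 192x. The constant term is 0 because L is singular (the all-ones vector lies in its kernel). By the matrix-tree theorem the graph has (1/6) * product of the nonzero eigenvalues = 32 spanning trees. There is one zero in the spectrum, matching the 1 component.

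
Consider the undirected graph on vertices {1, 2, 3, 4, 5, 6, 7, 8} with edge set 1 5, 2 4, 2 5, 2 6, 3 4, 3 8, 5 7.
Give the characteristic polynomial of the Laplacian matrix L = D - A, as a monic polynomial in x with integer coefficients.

x^8 - 14x^7 + 76x^6 - 204x^5 + 287x^4 - 208x^3 + 70x^2 - 8x

Reading degrees in the order [1, 2, 3, 4, 5, 6, 7, 8] gives [1, 3, 2, 2, 3, 1, 1, 1]; set D = diag(1, 3, 2, 2, 3, 1, 1, 1) and form L = D - A. L has integer entries, so p(x) = det(xI - L) has integer coefficients. Expanding the determinant yields x^8 - 14x^7 + 76x^6 - 204x^5 + 287x^4 - 208x^3 + 70x^2 - 8x. The coefficient of x^7 equals -trace(L) = -14, matching the sum of degrees.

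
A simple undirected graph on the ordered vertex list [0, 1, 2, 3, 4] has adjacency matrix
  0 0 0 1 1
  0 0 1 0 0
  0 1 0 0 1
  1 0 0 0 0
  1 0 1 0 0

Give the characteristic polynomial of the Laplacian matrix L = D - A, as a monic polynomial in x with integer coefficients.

x^5 - 8x^4 + 21x^3 - 20x^2 + 5x

Each diagonal entry of L is the vertex degree and each off-diagonal entry is -1 where an edge is present, 0 otherwise; in the order [0, 1, 2, 3, 4] the diagonal is [2, 1, 2, 1, 2]. Computing det(xI - L) by cofactor expansion (or equivalently via sum-over-permutations) gives x^5 - 8x^4 + 21x^3 - 20x^2 + 5x. The constant term is 0 because L is singular (the all-ones vector lies in its kernel).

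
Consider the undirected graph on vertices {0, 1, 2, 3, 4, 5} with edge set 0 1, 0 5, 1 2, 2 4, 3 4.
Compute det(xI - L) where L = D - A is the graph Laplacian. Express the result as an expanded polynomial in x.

With the vertex order [0, 1, 2, 3, 4, 5], the degrees are [2, 2, 2, 1, 2, 1], giving D = diag(2, 2, 2, 1, 2, 1) and L = D - A. Computing det(xI - L) by cofactor expansion (or equivalently via sum-over-permutations) gives x^6 - 10x^5 + 36x^4 - 56x^3 + 35x^2 - 6x. The coefficient of x^5 equals -trace(L) = -10, matching the sum of degrees. By the matrix-tree theorem the graph has (1/6) * product of the nonzero eigenvalues = 1 spanning tree.

x^6 - 10x^5 + 36x^4 - 56x^3 + 35x^2 - 6x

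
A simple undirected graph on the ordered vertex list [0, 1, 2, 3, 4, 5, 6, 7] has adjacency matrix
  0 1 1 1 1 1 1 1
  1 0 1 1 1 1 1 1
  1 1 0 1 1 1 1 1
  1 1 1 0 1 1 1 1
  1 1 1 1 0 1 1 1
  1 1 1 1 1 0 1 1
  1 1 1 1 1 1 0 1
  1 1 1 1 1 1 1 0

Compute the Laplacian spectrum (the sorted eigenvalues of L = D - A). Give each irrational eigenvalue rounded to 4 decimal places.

Reading degrees in the order [0, 1, 2, 3, 4, 5, 6, 7] gives [7, 7, 7, 7, 7, 7, 7, 7]; set D = diag(7, 7, 7, 7, 7, 7, 7, 7) and form L = D - A. L is symmetric positive semidefinite, so every eigenvalue is real and nonnegative. The single zero eigenvalue shows the graph is connected. By the matrix-tree theorem the graph has (1/8) * product of the nonzero eigenvalues = 262144 spanning trees.

[0, 8, 8, 8, 8, 8, 8, 8]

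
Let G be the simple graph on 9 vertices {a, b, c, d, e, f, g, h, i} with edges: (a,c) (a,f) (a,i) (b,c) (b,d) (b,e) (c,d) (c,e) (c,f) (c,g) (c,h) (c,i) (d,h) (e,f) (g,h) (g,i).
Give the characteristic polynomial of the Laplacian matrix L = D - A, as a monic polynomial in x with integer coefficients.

With the vertex order [a, b, c, d, e, f, g, h, i], the degrees are [3, 3, 8, 3, 3, 3, 3, 3, 3], giving D = diag(3, 3, 8, 3, 3, 3, 3, 3, 3) and L = D - A. Computing det(xI - L) by cofactor expansion (or equivalently via sum-over-permutations) gives x^9 - 32x^8 + 428x^7 - 3136x^6 + 13786x^5 - 37232x^4 + 60276x^3 - 53424x^2 + 19845x. Since p(0) = det(-L) = 0, x divides p(x). The eigenvalues sum to 32, which equals trace(L) = 2|E|.

x^9 - 32x^8 + 428x^7 - 3136x^6 + 13786x^5 - 37232x^4 + 60276x^3 - 53424x^2 + 19845x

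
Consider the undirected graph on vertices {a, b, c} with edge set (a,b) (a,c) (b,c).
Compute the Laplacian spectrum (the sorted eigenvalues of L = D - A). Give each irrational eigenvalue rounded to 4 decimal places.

With the vertex order [a, b, c], the degrees are [2, 2, 2], giving D = diag(2, 2, 2) and L = D - A. Diagonalising L (or applying a numerical eigensolver to the 3x3 matrix) gives the spectrum above. The single zero eigenvalue shows the graph is connected. The largest eigenvalue, 3, is at most the vertex count 3.

[0, 3, 3]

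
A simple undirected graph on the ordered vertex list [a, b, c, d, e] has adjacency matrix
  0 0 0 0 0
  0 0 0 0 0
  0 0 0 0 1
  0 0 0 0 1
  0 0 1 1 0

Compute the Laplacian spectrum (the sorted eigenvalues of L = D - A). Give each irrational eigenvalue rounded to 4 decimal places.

With the vertex order [a, b, c, d, e], the degrees are [0, 0, 1, 1, 2], giving D = diag(0, 0, 1, 1, 2) and L = D - A. L is symmetric positive semidefinite, so every eigenvalue is real and nonnegative. The 3 zero eigenvalues correspond to the 3 connected components. The eigenvalues sum to 4, which equals trace(L) = 2|E|. There are 3 zeros in the spectrum, matching the 3 components.

[0, 0, 0, 1, 3]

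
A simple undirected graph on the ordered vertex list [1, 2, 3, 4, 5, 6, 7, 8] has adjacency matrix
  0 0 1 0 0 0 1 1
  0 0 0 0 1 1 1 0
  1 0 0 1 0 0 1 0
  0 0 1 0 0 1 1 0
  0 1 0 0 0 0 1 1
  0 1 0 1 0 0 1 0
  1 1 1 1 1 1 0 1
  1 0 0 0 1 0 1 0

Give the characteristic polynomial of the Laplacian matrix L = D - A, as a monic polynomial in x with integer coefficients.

With the vertex order [1, 2, 3, 4, 5, 6, 7, 8], the degrees are [3, 3, 3, 3, 3, 3, 7, 3], giving D = diag(3, 3, 3, 3, 3, 3, 7, 3) and L = D - A. Computing det(xI - L) by cofactor expansion (or equivalently via sum-over-permutations) gives x^8 - 28x^7 + 322x^6 - 1974x^5 + 6965x^4 - 14126x^3 + 15225x^2 - 6728x. The constant term is 0 because L is singular (the all-ones vector lies in its kernel). The eigenvalues sum to 28, which equals trace(L) = 2|E|. The largest eigenvalue, 8, is at most the vertex count 8.

x^8 - 28x^7 + 322x^6 - 1974x^5 + 6965x^4 - 14126x^3 + 15225x^2 - 6728x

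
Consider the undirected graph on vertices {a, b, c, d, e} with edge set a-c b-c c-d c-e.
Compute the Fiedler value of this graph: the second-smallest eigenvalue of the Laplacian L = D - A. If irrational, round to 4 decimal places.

1

Reading degrees in the order [a, b, c, d, e] gives [1, 1, 4, 1, 1]; set D = diag(1, 1, 4, 1, 1) and form L = D - A. Computing the eigenvalues of L and sorting gives [0, 1, 1, 1, 5]. The Fiedler value lambda_2 = 1 is strictly positive, so the graph is connected.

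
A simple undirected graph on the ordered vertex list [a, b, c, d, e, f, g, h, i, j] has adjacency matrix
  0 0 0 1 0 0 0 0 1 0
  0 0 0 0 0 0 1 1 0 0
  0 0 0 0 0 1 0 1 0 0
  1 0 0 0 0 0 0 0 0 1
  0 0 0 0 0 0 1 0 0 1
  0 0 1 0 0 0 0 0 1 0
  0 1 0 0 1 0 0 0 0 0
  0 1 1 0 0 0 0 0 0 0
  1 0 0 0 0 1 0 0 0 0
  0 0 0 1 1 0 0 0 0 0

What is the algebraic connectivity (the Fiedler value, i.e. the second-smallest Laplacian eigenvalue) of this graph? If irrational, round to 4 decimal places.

With the vertex order [a, b, c, d, e, f, g, h, i, j], the degrees are [2, 2, 2, 2, 2, 2, 2, 2, 2, 2], giving D = diag(2, 2, 2, 2, 2, 2, 2, 2, 2, 2) and L = D - A. The smallest Laplacian eigenvalue is always 0. The next one, lambda_2 = 0.3820, measures how hard the graph is to disconnect: larger values mean better connectivity.

0.3820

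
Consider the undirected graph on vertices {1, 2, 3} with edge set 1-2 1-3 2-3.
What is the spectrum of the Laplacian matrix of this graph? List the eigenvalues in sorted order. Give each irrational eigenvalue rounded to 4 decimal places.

Each diagonal entry of L is the vertex degree and each off-diagonal entry is -1 where an edge is present, 0 otherwise; in the order [1, 2, 3] the diagonal is [2, 2, 2]. The multiplicity of 0 as a Laplacian eigenvalue equals the number of connected components. There is one zero in the spectrum, matching the 1 component. The eigenvalues sum to 6, which equals trace(L) = 2|E|.

[0, 3, 3]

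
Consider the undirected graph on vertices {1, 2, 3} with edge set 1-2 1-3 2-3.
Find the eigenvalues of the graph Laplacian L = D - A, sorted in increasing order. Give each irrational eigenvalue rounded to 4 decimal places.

Each diagonal entry of L is the vertex degree and each off-diagonal entry is -1 where an edge is present, 0 otherwise; in the order [1, 2, 3] the diagonal is [2, 2, 2]. L is symmetric positive semidefinite, so every eigenvalue is real and nonnegative. The single zero eigenvalue shows the graph is connected. There is one zero in the spectrum, matching the 1 component. The largest eigenvalue, 3, is at most the vertex count 3.

[0, 3, 3]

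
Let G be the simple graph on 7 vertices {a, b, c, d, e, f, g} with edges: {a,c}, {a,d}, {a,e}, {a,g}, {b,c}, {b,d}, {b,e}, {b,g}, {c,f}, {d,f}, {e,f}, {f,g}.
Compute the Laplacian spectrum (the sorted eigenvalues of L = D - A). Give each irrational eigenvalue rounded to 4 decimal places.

Reading degrees in the order [a, b, c, d, e, f, g] gives [4, 4, 3, 3, 3, 4, 3]; set D = diag(4, 4, 3, 3, 3, 4, 3) and form L = D - A. Since every row of L sums to 0, the all-ones vector is in the kernel and 0 is an eigenvalue. There is one zero in the spectrum, matching the 1 component.

[0, 3, 3, 3, 4, 4, 7]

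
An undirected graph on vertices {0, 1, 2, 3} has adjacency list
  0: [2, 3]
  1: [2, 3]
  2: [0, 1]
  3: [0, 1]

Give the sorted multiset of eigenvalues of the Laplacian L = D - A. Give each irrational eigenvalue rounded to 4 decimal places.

Reading degrees in the order [0, 1, 2, 3] gives [2, 2, 2, 2]; set D = diag(2, 2, 2, 2) and form L = D - A. The multiplicity of 0 as a Laplacian eigenvalue equals the number of connected components. The single zero eigenvalue shows the graph is connected. The largest eigenvalue, 4, is at most the vertex count 4. There is one zero in the spectrum, matching the 1 component.

[0, 2, 2, 4]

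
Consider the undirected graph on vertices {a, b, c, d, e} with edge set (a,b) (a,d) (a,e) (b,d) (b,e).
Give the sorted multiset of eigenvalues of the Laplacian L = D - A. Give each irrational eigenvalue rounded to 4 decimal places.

With the vertex order [a, b, c, d, e], the degrees are [3, 3, 0, 2, 2], giving D = diag(3, 3, 0, 2, 2) and L = D - A. L is symmetric positive semidefinite, so every eigenvalue is real and nonnegative. The 2 zero eigenvalues correspond to the 2 connected components. There are 2 zeros in the spectrum, matching the 2 components.

[0, 0, 2, 4, 4]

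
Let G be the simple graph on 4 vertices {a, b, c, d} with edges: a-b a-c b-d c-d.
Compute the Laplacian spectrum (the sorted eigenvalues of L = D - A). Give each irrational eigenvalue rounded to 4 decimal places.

[0, 2, 2, 4]

Reading degrees in the order [a, b, c, d] gives [2, 2, 2, 2]; set D = diag(2, 2, 2, 2) and form L = D - A. L is symmetric positive semidefinite, so every eigenvalue is real and nonnegative. The single zero eigenvalue shows the graph is connected. By the matrix-tree theorem the graph has (1/4) * product of the nonzero eigenvalues = 4 spanning trees.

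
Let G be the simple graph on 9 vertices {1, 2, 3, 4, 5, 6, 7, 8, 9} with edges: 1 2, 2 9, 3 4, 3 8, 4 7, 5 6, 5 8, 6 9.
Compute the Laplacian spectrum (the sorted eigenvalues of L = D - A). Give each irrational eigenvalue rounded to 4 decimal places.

Each diagonal entry of L is the vertex degree and each off-diagonal entry is -1 where an edge is present, 0 otherwise; in the order [1, 2, 3, 4, 5, 6, 7, 8, 9] the diagonal is [1, 2, 2, 2, 2, 2, 1, 2, 2]. Since every row of L sums to 0, the all-ones vector is in the kernel and 0 is an eigenvalue. The largest eigenvalue, 3.8794, is at most the vertex count 9. There is one zero in the spectrum, matching the 1 component.

[0, 0.1206, 0.4679, 1, 1.6527, 2.3473, 3, 3.5321, 3.8794]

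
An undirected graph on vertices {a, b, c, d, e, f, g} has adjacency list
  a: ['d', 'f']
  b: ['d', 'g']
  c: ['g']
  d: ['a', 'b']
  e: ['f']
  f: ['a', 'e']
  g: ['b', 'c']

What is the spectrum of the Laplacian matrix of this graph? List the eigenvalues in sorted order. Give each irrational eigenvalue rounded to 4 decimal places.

[0, 0.1981, 0.7530, 1.5550, 2.4450, 3.2470, 3.8019]

Each diagonal entry of L is the vertex degree and each off-diagonal entry is -1 where an edge is present, 0 otherwise; in the order [a, b, c, d, e, f, g] the diagonal is [2, 2, 1, 2, 1, 2, 2]. The multiplicity of 0 as a Laplacian eigenvalue equals the number of connected components. The single zero eigenvalue shows the graph is connected. The eigenvalues sum to 12, which equals trace(L) = 2|E|.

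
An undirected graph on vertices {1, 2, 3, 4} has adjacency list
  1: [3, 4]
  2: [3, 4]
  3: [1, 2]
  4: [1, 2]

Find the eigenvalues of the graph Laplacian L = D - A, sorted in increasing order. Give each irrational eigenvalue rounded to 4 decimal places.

[0, 2, 2, 4]

Reading degrees in the order [1, 2, 3, 4] gives [2, 2, 2, 2]; set D = diag(2, 2, 2, 2) and form L = D - A. Diagonalising L (or applying a numerical eigensolver to the 4x4 matrix) gives the spectrum above. The eigenvalues sum to 8, which equals trace(L) = 2|E|.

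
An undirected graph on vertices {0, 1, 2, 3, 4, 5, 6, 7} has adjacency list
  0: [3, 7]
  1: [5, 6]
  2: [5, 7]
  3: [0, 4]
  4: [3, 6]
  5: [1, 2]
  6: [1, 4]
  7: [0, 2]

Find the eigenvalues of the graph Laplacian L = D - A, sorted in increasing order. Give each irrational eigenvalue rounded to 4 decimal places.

Each diagonal entry of L is the vertex degree and each off-diagonal entry is -1 where an edge is present, 0 otherwise; in the order [0, 1, 2, 3, 4, 5, 6, 7] the diagonal is [2, 2, 2, 2, 2, 2, 2, 2]. Diagonalising L (or applying a numerical eigensolver to the 8x8 matrix) gives the spectrum above. The single zero eigenvalue shows the graph is connected. The largest eigenvalue, 4, is at most the vertex count 8. There is one zero in the spectrum, matching the 1 component.

[0, 0.5858, 0.5858, 2, 2, 3.4142, 3.4142, 4]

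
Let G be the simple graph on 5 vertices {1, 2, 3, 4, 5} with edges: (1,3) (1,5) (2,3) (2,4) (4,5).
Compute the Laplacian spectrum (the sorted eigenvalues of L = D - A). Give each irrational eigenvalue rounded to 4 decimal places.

[0, 1.3820, 1.3820, 3.6180, 3.6180]

Reading degrees in the order [1, 2, 3, 4, 5] gives [2, 2, 2, 2, 2]; set D = diag(2, 2, 2, 2, 2) and form L = D - A. L is symmetric positive semidefinite, so every eigenvalue is real and nonnegative. The single zero eigenvalue shows the graph is connected. By the matrix-tree theorem the graph has (1/5) * product of the nonzero eigenvalues = 5 spanning trees. There is one zero in the spectrum, matching the 1 component.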